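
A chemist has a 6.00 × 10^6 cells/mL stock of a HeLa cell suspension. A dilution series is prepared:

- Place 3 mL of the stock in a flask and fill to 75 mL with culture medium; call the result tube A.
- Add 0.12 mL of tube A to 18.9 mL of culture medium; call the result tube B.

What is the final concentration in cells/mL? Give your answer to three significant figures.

1.51 × 10^3 cells/mL

Step 1: 3 mL brought to 75 mL → factor 75/3 = 25
Step 2: 0.12 mL + 18.9 mL = 19.02 mL total → factor 19.02/0.12 = 158.5
Overall dilution factor = 25 × 158.5 = 3962.5
Final = 6.00 × 10^6 cells/mL / 3962.5 = 1.51 × 10^3 cells/mL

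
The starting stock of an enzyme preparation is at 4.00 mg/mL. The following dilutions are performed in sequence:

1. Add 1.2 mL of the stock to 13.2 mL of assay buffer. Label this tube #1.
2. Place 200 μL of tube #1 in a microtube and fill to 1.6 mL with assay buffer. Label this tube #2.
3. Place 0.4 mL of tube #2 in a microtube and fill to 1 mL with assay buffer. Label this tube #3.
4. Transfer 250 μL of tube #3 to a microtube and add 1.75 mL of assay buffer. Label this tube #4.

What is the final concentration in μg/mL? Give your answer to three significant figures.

Step 1: 1.2 mL + 13.2 mL = 14.4 mL total → factor 14.4/1.2 = 12
Step 2: 200 μL brought to 1.6 mL → factor 1600/200 = 8
Step 3: 0.4 mL brought to 1 mL → factor 1/0.4 = 2.5
Step 4: 250 μL + 1.75 mL = 2000 μL total → factor 2000/250 = 8
Overall dilution factor = 12 × 8 × 2.5 × 8 = 1920
Final = 4.00 mg/mL / 1920 = 0.002083 mg/mL = 2.08 μg/mL

2.08 μg/mL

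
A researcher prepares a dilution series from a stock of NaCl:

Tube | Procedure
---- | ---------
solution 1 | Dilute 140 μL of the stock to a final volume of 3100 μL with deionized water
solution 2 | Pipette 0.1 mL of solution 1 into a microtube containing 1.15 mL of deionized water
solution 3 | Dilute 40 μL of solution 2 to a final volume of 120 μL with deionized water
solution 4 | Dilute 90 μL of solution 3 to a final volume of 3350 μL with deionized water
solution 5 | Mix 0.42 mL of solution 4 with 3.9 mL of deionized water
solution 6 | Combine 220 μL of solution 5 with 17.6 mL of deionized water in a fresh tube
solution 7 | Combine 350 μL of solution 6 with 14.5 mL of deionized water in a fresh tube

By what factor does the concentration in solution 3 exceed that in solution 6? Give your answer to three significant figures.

Step 1: 140 μL brought to 3100 μL → factor 3100/140 = 22.143
Step 2: 0.1 mL + 1.15 mL = 1.25 mL total → factor 1.25/0.1 = 12.5
Step 3: 40 μL brought to 120 μL → factor 120/40 = 3
Step 4: 90 μL brought to 3350 μL → factor 3350/90 = 37.222
Step 5: 0.42 mL + 3.9 mL = 4.32 mL total → factor 4.32/0.42 = 10.286
Step 6: 220 μL + 17.6 mL = 17820 μL total → factor 17820/220 = 81
Dilution factor to solution 3 = 830.36; to solution 6 = 2.5751 × 10^7
[solution 3]/[solution 6] = (factor to solution 6)/(factor to solution 3) = 2.5751 × 10^7/830.36 = 3.10 × 10^4

3.10 × 10^4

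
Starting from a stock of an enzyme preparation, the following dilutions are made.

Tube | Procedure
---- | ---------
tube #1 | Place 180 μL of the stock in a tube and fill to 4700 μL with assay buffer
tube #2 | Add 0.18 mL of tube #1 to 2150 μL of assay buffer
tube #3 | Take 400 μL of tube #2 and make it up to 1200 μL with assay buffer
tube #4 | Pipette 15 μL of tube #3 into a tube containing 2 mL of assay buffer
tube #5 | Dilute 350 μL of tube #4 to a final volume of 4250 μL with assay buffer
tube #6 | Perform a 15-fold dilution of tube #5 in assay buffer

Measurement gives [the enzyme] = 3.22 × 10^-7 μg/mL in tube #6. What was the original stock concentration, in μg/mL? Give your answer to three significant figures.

Step 1: 180 μL brought to 4700 μL → factor 4700/180 = 26.111
Step 2: 0.18 mL + 2150 μL = 2.33 mL total → factor 2.33/0.18 = 12.944
Step 3: 400 μL brought to 1200 μL → factor 1200/400 = 3
Step 4: 15 μL + 2 mL = 2015 μL total → factor 2015/15 = 134.33
Step 5: 350 μL brought to 4250 μL → factor 4250/350 = 12.143
Step 6: 15-fold → factor 15
Overall dilution factor = 26.111 × 12.944 × 3 × 134.33 × 12.143 × 15 = 2.481 × 10^7
Stock = 3.22 × 10^-7 μg/mL × 2.481 × 10^7 = 7.99 μg/mL

7.99 μg/mL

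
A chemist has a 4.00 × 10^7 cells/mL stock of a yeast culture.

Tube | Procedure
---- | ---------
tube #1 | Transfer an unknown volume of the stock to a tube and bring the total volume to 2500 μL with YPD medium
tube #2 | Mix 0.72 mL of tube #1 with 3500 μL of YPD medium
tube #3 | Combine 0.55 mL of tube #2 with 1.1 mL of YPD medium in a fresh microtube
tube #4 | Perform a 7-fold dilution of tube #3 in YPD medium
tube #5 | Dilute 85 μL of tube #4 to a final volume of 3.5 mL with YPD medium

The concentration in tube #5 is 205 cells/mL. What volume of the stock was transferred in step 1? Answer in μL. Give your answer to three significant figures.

64.9 μL

Step 1: v brought to 2500 μL → factor = 2500 μL/v
Step 2: 0.72 mL + 3500 μL = 4.22 mL total → factor 4.22/0.72 = 5.8611
Step 3: 0.55 mL + 1.1 mL = 1.65 mL total → factor 1.65/0.55 = 3
Step 4: 7-fold → factor 7
Step 5: 85 μL brought to 3.5 mL → factor 3500/85 = 41.176
Product of known-step factors = 5068.1
Overall factor = 4.00 × 10^7 cells/mL / (205 cells/mL) = 1.9512 × 10^5
Step-1 factor = 1.9512 × 10^5 / 5068.1 = 38.5
v = 2500 μL / 38.5 = 64.9 μL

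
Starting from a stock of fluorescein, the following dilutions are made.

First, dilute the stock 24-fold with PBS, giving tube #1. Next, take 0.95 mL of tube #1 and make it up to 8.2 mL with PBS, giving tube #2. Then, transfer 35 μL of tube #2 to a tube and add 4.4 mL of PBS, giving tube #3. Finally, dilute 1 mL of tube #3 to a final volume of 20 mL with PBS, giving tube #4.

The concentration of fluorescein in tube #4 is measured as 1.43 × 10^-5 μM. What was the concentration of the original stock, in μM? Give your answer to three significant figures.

7.51 μM

Step 1: 24-fold → factor 24
Step 2: 0.95 mL brought to 8.2 mL → factor 8.2/0.95 = 8.6316
Step 3: 35 μL + 4.4 mL = 4435 μL total → factor 4435/35 = 126.71
Step 4: 1 mL brought to 20 mL → factor 20/1 = 20
Overall dilution factor = 24 × 8.6316 × 126.71 × 20 = 5.25 × 10^5
Stock = 1.43 × 10^-5 μM × 5.25 × 10^5 = 7.51 μM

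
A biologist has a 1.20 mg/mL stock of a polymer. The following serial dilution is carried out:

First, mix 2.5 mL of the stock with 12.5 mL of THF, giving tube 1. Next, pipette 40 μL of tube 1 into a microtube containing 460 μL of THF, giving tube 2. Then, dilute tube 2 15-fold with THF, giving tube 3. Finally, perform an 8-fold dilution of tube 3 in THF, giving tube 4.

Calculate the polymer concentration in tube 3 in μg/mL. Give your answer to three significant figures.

1.07 μg/mL

Step 1: 2.5 mL + 12.5 mL = 15 mL total → factor 15/2.5 = 6
Step 2: 40 μL + 460 μL = 500 μL total → factor 500/40 = 12.5
Step 3: 15-fold → factor 15
Dilution factor through tube 3 = 6 × 12.5 × 15 = 1125
[tube 3] = 1.20 mg/mL / 1125 = 0.001067 mg/mL = 1.07 μg/mL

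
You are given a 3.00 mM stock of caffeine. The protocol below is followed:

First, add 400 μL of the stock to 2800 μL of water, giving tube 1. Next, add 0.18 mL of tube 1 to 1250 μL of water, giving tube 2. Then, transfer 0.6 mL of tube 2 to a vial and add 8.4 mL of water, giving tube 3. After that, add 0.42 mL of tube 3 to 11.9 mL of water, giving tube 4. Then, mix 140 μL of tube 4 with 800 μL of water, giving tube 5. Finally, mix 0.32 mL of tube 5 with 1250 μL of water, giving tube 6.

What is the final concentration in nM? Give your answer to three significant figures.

Step 1: 400 μL + 2800 μL = 3200 μL total → factor 3200/400 = 8
Step 2: 0.18 mL + 1250 μL = 1.43 mL total → factor 1.43/0.18 = 7.9444
Step 3: 0.6 mL + 8.4 mL = 9 mL total → factor 9/0.6 = 15
Step 4: 0.42 mL + 11.9 mL = 12.32 mL total → factor 12.32/0.42 = 29.333
Step 5: 140 μL + 800 μL = 940 μL total → factor 940/140 = 6.7143
Step 6: 0.32 mL + 1250 μL = 1.57 mL total → factor 1.57/0.32 = 4.9062
Overall dilution factor = 8 × 7.9444 × 15 × 29.333 × 6.7143 × 4.9062 = 9.212 × 10^5
Final = 3.00 mM / 9.212 × 10^5 = 3.257 × 10^-6 mM = 3.26 nM

3.26 nM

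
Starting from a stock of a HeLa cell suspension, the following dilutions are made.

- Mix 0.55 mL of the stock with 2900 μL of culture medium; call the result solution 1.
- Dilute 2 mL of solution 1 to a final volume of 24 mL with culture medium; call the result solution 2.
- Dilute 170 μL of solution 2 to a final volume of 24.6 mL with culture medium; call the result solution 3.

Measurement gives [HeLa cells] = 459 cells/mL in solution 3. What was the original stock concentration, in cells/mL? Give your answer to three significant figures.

Step 1: 0.55 mL + 2900 μL = 3.45 mL total → factor 3.45/0.55 = 6.2727
Step 2: 2 mL brought to 24 mL → factor 24/2 = 12
Step 3: 170 μL brought to 24.6 mL → factor 24600/170 = 144.71
Overall dilution factor = 6.2727 × 12 × 144.71 = 10892
Stock = 459 cells/mL × 10892 = 5.00 × 10^6 cells/mL

5.00 × 10^6 cells/mL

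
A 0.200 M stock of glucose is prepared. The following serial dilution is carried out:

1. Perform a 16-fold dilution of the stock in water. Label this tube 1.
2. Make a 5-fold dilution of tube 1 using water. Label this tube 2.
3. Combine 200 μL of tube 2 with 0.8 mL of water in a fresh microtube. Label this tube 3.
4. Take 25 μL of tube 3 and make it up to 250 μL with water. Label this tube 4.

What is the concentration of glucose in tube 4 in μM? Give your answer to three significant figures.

Step 1: 16-fold → factor 16
Step 2: 5-fold → factor 5
Step 3: 200 μL + 0.8 mL = 1000 μL total → factor 1000/200 = 5
Step 4: 25 μL brought to 250 μL → factor 250/25 = 10
Overall dilution factor = 16 × 5 × 5 × 10 = 4000
Final = 0.200 M / 4000 = 5.000 × 10^-5 M = 50.0 μM

50.0 μM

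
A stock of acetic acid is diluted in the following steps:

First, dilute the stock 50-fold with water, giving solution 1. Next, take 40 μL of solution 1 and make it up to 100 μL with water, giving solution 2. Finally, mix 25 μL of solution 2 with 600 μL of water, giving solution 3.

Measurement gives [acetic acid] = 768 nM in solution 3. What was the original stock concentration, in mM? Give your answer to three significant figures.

Step 1: 50-fold → factor 50
Step 2: 40 μL brought to 100 μL → factor 100/40 = 2.5
Step 3: 25 μL + 600 μL = 625 μL total → factor 625/25 = 25
Overall dilution factor = 50 × 2.5 × 25 = 3125
Stock = 768 nM × 3125 = 2.400 × 10^6 nM = 2.40 mM

2.40 mM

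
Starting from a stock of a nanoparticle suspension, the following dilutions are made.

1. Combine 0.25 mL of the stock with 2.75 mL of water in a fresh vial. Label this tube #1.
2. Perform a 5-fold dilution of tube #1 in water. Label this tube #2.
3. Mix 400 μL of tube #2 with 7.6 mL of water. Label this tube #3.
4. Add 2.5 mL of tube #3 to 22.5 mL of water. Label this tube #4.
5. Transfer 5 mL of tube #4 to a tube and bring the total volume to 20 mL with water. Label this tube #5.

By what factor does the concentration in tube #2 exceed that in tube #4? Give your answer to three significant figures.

200

Step 1: 0.25 mL + 2.75 mL = 3 mL total → factor 3/0.25 = 12
Step 2: 5-fold → factor 5
Step 3: 400 μL + 7.6 mL = 8000 μL total → factor 8000/400 = 20
Step 4: 2.5 mL + 22.5 mL = 25 mL total → factor 25/2.5 = 10
Dilution factor to tube #2 = 60; to tube #4 = 12000
[tube #2]/[tube #4] = (factor to tube #4)/(factor to tube #2) = 12000/60 = 200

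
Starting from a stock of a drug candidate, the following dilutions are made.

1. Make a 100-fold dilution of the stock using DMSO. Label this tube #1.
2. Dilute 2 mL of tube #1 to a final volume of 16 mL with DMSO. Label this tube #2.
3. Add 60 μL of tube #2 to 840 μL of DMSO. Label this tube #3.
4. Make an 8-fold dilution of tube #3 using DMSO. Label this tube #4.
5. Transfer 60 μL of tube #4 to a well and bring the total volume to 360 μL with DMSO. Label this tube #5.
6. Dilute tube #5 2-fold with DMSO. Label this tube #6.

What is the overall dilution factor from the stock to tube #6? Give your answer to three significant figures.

Step 1: 100-fold → factor 100
Step 2: 2 mL brought to 16 mL → factor 16/2 = 8
Step 3: 60 μL + 840 μL = 900 μL total → factor 900/60 = 15
Step 4: 8-fold → factor 8
Step 5: 60 μL brought to 360 μL → factor 360/60 = 6
Step 6: 2-fold → factor 2
Overall dilution factor = 100 × 8 × 15 × 8 × 6 × 2 = 1.152 × 10^6

1.15 × 10^6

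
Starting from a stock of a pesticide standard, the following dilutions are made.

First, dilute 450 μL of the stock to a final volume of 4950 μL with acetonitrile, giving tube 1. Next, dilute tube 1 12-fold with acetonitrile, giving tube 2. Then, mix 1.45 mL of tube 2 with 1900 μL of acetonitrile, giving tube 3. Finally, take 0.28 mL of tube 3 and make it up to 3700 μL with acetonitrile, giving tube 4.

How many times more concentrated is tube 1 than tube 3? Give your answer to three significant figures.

27.7

Step 1: 450 μL brought to 4950 μL → factor 4950/450 = 11
Step 2: 12-fold → factor 12
Step 3: 1.45 mL + 1900 μL = 3.35 mL total → factor 3.35/1.45 = 2.3103
Dilution factor to tube 1 = 11; to tube 3 = 304.97
[tube 1]/[tube 3] = (factor to tube 3)/(factor to tube 1) = 304.97/11 = 27.7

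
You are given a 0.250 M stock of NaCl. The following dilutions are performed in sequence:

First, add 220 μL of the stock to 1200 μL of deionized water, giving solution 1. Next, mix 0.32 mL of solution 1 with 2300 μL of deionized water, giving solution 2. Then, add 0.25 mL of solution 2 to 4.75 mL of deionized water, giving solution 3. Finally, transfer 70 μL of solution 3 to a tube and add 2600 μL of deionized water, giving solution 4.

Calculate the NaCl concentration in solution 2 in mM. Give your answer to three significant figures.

Step 1: 220 μL + 1200 μL = 1420 μL total → factor 1420/220 = 6.4545
Step 2: 0.32 mL + 2300 μL = 2.62 mL total → factor 2.62/0.32 = 8.1875
Dilution factor through solution 2 = 6.4545 × 8.1875 = 52.847
[solution 2] = 0.250 M / 52.847 = 0.004731 M = 4.73 mM

4.73 mM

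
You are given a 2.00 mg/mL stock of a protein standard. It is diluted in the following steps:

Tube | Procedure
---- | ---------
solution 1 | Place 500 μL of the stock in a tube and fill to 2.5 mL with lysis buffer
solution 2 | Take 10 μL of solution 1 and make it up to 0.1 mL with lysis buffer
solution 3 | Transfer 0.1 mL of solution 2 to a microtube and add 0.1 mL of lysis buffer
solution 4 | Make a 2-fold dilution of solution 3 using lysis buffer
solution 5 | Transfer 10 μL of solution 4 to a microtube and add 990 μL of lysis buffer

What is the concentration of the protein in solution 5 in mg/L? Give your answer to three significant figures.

0.100 mg/L

Step 1: 500 μL brought to 2.5 mL → factor 2500/500 = 5
Step 2: 10 μL brought to 0.1 mL → factor 100/10 = 10
Step 3: 0.1 mL + 0.1 mL = 0.2 mL total → factor 0.2/0.1 = 2
Step 4: 2-fold → factor 2
Step 5: 10 μL + 990 μL = 1000 μL total → factor 1000/10 = 100
Overall dilution factor = 5 × 10 × 2 × 2 × 100 = 20000
Final = 2.00 mg/mL / 20000 = 0.0001000 mg/mL = 0.100 mg/L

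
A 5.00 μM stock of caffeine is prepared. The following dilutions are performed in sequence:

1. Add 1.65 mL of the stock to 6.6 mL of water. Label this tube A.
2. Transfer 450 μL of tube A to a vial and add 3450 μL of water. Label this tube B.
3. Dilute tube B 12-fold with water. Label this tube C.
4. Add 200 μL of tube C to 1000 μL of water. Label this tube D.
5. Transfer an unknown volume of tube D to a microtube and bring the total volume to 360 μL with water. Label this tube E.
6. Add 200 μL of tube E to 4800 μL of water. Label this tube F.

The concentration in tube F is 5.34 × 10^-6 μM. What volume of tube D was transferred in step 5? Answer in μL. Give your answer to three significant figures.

30.0 μL

Step 1: 1.65 mL + 6.6 mL = 8.25 mL total → factor 8.25/1.65 = 5
Step 2: 450 μL + 3450 μL = 3900 μL total → factor 3900/450 = 8.6667
Step 3: 12-fold → factor 12
Step 4: 200 μL + 1000 μL = 1200 μL total → factor 1200/200 = 6
Step 5: v brought to 360 μL → factor = 360 μL/v
Step 6: 200 μL + 4800 μL = 5000 μL total → factor 5000/200 = 25
Product of known-step factors = 78000
Overall factor = 5.00 μM / (5.34 × 10^-6 μM) = 9.3633 × 10^5
Step-5 factor = 9.3633 × 10^5 / 78000 = 12.004
v = 360 μL / 12.004 = 30.0 μL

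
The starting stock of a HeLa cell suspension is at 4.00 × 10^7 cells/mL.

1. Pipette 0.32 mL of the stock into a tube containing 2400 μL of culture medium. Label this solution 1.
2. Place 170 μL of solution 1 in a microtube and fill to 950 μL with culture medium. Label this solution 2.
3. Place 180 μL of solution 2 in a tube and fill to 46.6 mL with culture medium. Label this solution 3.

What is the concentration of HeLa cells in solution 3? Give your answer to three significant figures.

3.25 × 10^3 cells/mL

Step 1: 0.32 mL + 2400 μL = 2.72 mL total → factor 2.72/0.32 = 8.5
Step 2: 170 μL brought to 950 μL → factor 950/170 = 5.5882
Step 3: 180 μL brought to 46.6 mL → factor 46600/180 = 258.89
Overall dilution factor = 8.5 × 5.5882 × 258.89 = 12297
Final = 4.00 × 10^7 cells/mL / 12297 = 3.25 × 10^3 cells/mL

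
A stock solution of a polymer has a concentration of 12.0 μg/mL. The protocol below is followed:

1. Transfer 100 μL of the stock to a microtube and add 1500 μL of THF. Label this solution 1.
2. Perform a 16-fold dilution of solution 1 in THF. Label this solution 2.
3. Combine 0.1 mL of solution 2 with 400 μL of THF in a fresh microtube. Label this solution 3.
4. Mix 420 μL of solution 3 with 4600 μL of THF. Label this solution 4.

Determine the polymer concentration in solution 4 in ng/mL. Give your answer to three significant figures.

0.784 ng/mL

Step 1: 100 μL + 1500 μL = 1600 μL total → factor 1600/100 = 16
Step 2: 16-fold → factor 16
Step 3: 0.1 mL + 400 μL = 0.5 mL total → factor 0.5/0.1 = 5
Step 4: 420 μL + 4600 μL = 5020 μL total → factor 5020/420 = 11.952
Overall dilution factor = 16 × 16 × 5 × 11.952 = 15299
Final = 12.0 μg/mL / 15299 = 0.0007844 μg/mL = 0.784 ng/mL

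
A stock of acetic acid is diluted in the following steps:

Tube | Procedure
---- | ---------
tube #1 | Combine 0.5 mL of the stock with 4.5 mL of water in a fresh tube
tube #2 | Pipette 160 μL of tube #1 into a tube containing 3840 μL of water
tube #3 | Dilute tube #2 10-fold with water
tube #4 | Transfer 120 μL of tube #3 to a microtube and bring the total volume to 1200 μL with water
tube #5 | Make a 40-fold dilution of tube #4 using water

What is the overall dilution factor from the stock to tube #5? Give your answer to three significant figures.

1.00 × 10^6

Step 1: 0.5 mL + 4.5 mL = 5 mL total → factor 5/0.5 = 10
Step 2: 160 μL + 3840 μL = 4000 μL total → factor 4000/160 = 25
Step 3: 10-fold → factor 10
Step 4: 120 μL brought to 1200 μL → factor 1200/120 = 10
Step 5: 40-fold → factor 40
Overall dilution factor = 10 × 25 × 10 × 10 × 40 = 1 × 10^6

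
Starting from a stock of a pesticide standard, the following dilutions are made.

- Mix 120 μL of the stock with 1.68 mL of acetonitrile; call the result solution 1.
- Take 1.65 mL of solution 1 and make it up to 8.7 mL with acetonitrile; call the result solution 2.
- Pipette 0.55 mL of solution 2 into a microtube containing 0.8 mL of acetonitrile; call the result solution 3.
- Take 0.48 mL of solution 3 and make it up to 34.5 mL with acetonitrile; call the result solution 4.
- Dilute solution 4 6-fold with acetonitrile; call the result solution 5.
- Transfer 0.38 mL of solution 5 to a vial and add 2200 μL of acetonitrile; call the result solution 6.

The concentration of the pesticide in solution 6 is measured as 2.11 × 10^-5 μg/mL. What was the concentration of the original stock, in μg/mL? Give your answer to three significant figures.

12.0 μg/mL

Step 1: 120 μL + 1.68 mL = 1800 μL total → factor 1800/120 = 15
Step 2: 1.65 mL brought to 8.7 mL → factor 8.7/1.65 = 5.2727
Step 3: 0.55 mL + 0.8 mL = 1.35 mL total → factor 1.35/0.55 = 2.4545
Step 4: 0.48 mL brought to 34.5 mL → factor 34.5/0.48 = 71.875
Step 5: 6-fold → factor 6
Step 6: 0.38 mL + 2200 μL = 2.58 mL total → factor 2.58/0.38 = 6.7895
Overall dilution factor = 15 × 5.2727 × 2.4545 × 71.875 × 6 × 6.7895 = 5.6841 × 10^5
Stock = 2.11 × 10^-5 μg/mL × 5.6841 × 10^5 = 12.0 μg/mL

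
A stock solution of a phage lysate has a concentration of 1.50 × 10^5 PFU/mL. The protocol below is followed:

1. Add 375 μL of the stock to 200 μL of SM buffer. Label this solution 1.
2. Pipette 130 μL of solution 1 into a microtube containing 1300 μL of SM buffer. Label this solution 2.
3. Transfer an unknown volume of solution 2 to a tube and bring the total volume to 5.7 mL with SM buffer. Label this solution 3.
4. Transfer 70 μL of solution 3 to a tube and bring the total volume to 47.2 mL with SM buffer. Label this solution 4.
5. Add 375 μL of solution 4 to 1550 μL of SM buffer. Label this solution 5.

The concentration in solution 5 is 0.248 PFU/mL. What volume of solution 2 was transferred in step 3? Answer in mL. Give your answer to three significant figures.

Step 1: 375 μL + 200 μL = 575 μL total → factor 575/375 = 1.5333
Step 2: 130 μL + 1300 μL = 1430 μL total → factor 1430/130 = 11
Step 3: v brought to 5.7 mL → factor = 5.7 mL/v
Step 4: 70 μL brought to 47.2 mL → factor 47200/70 = 674.29
Step 5: 375 μL + 1550 μL = 1925 μL total → factor 1925/375 = 5.1333
Product of known-step factors = 58381
Overall factor = 1.50 × 10^5 PFU/mL / (0.248 PFU/mL) = 6.0484 × 10^5
Step-3 factor = 6.0484 × 10^5 / 58381 = 10.36
v = 5.7 mL / 10.36 = 0.550 mL

0.550 mL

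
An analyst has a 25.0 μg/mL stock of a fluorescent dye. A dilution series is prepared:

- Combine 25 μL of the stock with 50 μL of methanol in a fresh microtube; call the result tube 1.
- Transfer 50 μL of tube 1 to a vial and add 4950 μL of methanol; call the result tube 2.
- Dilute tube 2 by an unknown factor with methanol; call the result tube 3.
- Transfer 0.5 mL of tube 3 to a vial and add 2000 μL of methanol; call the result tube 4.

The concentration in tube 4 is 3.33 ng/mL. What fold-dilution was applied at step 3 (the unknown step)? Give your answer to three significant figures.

Step 1: 25 μL + 50 μL = 75 μL total → factor 75/25 = 3
Step 2: 50 μL + 4950 μL = 5000 μL total → factor 5000/50 = 100
Step 3: unknown factor x
Step 4: 0.5 mL + 2000 μL = 2.5 mL total → factor 2.5/0.5 = 5
Product of known-step factors = 1500
Overall factor = 25.0 μg/mL / (3.33 ng/mL) = 7507.5
x = 7507.5 / 1500 = 5.01

5.01-fold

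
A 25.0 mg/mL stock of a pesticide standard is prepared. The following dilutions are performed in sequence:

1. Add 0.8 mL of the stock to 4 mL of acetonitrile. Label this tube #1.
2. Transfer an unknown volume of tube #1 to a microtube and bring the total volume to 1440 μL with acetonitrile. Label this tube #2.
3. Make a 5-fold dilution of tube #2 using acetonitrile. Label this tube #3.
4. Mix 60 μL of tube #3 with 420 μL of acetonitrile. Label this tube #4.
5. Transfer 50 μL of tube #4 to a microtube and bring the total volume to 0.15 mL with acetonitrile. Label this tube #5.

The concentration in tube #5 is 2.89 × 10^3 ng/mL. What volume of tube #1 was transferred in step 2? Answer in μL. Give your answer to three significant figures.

120 μL

Step 1: 0.8 mL + 4 mL = 4.8 mL total → factor 4.8/0.8 = 6
Step 2: v brought to 1440 μL → factor = 1440 μL/v
Step 3: 5-fold → factor 5
Step 4: 60 μL + 420 μL = 480 μL total → factor 480/60 = 8
Step 5: 50 μL brought to 0.15 mL → factor 150/50 = 3
Product of known-step factors = 720
Overall factor = 25.0 mg/mL / (2.89 × 10^3 ng/mL) = 8650.5
Step-2 factor = 8650.5 / 720 = 12.015
v = 1440 μL / 12.015 = 120 μL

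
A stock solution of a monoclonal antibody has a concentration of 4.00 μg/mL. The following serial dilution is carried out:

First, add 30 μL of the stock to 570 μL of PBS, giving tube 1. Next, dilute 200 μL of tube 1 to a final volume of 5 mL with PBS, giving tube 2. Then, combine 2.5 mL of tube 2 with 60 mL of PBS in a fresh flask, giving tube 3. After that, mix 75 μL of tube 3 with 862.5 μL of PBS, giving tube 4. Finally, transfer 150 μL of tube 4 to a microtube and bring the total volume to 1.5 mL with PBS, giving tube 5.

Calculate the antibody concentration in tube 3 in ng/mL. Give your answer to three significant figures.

0.320 ng/mL

Step 1: 30 μL + 570 μL = 600 μL total → factor 600/30 = 20
Step 2: 200 μL brought to 5 mL → factor 5000/200 = 25
Step 3: 2.5 mL + 60 mL = 62.5 mL total → factor 62.5/2.5 = 25
Dilution factor through tube 3 = 20 × 25 × 25 = 12500
[tube 3] = 4.00 μg/mL / 12500 = 0.0003200 μg/mL = 0.320 ng/mL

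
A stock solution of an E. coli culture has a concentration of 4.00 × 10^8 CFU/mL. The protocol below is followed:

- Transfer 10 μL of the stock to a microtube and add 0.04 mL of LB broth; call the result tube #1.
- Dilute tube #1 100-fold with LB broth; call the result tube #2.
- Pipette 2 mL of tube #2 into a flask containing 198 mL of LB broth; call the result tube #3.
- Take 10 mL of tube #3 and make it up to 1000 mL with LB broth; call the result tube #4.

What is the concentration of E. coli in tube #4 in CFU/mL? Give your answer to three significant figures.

Step 1: 10 μL + 0.04 mL = 50 μL total → factor 50/10 = 5
Step 2: 100-fold → factor 100
Step 3: 2 mL + 198 mL = 200 mL total → factor 200/2 = 100
Step 4: 10 mL brought to 1000 mL → factor 1000/10 = 100
Overall dilution factor = 5 × 100 × 100 × 100 = 5 × 10^6
Final = 4.00 × 10^8 CFU/mL / 5 × 10^6 = 80.0 CFU/mL

80.0 CFU/mL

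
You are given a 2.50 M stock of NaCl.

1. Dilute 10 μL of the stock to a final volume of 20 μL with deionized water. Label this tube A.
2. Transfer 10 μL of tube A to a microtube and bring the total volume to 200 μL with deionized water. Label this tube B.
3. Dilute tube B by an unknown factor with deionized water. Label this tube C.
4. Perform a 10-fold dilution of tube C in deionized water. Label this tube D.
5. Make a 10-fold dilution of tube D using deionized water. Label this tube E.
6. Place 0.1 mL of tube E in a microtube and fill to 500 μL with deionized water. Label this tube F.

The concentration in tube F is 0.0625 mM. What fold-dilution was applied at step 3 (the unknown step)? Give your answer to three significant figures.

2.00-fold

Step 1: 10 μL brought to 20 μL → factor 20/10 = 2
Step 2: 10 μL brought to 200 μL → factor 200/10 = 20
Step 3: unknown factor x
Step 4: 10-fold → factor 10
Step 5: 10-fold → factor 10
Step 6: 0.1 mL brought to 500 μL → factor 0.5/0.1 = 5
Product of known-step factors = 20000
Overall factor = 2.50 M / (0.0625 mM) = 40000
x = 40000 / 20000 = 2.00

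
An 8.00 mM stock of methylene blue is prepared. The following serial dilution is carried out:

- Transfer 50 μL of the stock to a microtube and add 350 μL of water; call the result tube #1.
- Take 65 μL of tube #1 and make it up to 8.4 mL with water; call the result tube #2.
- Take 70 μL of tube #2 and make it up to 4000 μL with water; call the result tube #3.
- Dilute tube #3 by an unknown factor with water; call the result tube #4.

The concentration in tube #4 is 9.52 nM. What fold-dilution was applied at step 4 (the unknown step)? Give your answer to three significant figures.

14.2-fold

Step 1: 50 μL + 350 μL = 400 μL total → factor 400/50 = 8
Step 2: 65 μL brought to 8.4 mL → factor 8400/65 = 129.23
Step 3: 70 μL brought to 4000 μL → factor 4000/70 = 57.143
Step 4: unknown factor x
Product of known-step factors = 59077
Overall factor = 8.00 mM / (9.52 nM) = 8.4034 × 10^5
x = 8.4034 × 10^5 / 59077 = 14.2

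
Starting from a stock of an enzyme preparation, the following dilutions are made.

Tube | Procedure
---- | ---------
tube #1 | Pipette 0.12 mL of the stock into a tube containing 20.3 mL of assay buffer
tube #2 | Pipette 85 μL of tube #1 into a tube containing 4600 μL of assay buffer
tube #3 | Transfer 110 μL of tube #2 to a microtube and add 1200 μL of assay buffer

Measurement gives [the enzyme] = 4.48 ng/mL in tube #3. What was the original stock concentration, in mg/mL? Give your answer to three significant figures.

0.500 mg/mL

Step 1: 0.12 mL + 20.3 mL = 20.42 mL total → factor 20.42/0.12 = 170.17
Step 2: 85 μL + 4600 μL = 4685 μL total → factor 4685/85 = 55.118
Step 3: 110 μL + 1200 μL = 1310 μL total → factor 1310/110 = 11.909
Overall dilution factor = 170.17 × 55.118 × 11.909 = 1.117 × 10^5
Stock = 4.48 ng/mL × 1.117 × 10^5 = 5.004 × 10^5 ng/mL = 0.500 mg/mL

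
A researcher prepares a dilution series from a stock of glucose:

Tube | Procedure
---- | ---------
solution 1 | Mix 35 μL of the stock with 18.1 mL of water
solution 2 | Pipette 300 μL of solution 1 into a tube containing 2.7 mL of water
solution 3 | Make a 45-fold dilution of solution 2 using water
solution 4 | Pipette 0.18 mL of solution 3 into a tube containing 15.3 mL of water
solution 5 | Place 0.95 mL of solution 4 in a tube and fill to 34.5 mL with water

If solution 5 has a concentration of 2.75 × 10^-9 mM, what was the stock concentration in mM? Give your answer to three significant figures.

2.00 mM

Step 1: 35 μL + 18.1 mL = 18135 μL total → factor 18135/35 = 518.14
Step 2: 300 μL + 2.7 mL = 3000 μL total → factor 3000/300 = 10
Step 3: 45-fold → factor 45
Step 4: 0.18 mL + 15.3 mL = 15.48 mL total → factor 15.48/0.18 = 86
Step 5: 0.95 mL brought to 34.5 mL → factor 34.5/0.95 = 36.316
Overall dilution factor = 518.14 × 10 × 45 × 86 × 36.316 = 7.2821 × 10^8
Stock = 2.75 × 10^-9 mM × 7.2821 × 10^8 = 2.00 mM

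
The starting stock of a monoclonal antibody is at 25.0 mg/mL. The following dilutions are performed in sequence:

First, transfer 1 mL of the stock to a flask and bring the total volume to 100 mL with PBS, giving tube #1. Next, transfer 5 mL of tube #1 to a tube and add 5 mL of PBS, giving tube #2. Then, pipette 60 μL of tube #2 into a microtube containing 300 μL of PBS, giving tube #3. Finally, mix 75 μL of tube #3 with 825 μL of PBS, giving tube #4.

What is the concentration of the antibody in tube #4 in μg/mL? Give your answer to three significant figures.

Step 1: 1 mL brought to 100 mL → factor 100/1 = 100
Step 2: 5 mL + 5 mL = 10 mL total → factor 10/5 = 2
Step 3: 60 μL + 300 μL = 360 μL total → factor 360/60 = 6
Step 4: 75 μL + 825 μL = 900 μL total → factor 900/75 = 12
Overall dilution factor = 100 × 2 × 6 × 12 = 14400
Final = 25.0 mg/mL / 14400 = 0.001736 mg/mL = 1.74 μg/mL

1.74 μg/mL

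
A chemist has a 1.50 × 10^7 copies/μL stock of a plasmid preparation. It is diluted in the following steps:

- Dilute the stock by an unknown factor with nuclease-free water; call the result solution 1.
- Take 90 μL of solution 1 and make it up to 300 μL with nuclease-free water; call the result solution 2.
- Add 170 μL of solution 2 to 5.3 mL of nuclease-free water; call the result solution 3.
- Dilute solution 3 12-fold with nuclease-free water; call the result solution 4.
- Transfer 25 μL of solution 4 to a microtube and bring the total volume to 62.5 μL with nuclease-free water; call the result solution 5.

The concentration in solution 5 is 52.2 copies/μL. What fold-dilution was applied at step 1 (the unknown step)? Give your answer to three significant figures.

Step 1: unknown factor x
Step 2: 90 μL brought to 300 μL → factor 300/90 = 3.3333
Step 3: 170 μL + 5.3 mL = 5470 μL total → factor 5470/170 = 32.176
Step 4: 12-fold → factor 12
Step 5: 25 μL brought to 62.5 μL → factor 62.5/25 = 2.5
Product of known-step factors = 3217.6
Overall factor = 1.50 × 10^7 copies/μL / (52.2 copies/μL) = 2.8736 × 10^5
x = 2.8736 × 10^5 / 3217.6 = 89.3

89.3-fold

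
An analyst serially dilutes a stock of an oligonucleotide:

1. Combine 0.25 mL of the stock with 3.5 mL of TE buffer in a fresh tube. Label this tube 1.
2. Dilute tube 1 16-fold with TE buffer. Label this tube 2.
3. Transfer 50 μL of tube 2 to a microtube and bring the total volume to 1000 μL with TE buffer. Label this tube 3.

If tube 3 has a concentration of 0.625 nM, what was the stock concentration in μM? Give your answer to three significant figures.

Step 1: 0.25 mL + 3.5 mL = 3.75 mL total → factor 3.75/0.25 = 15
Step 2: 16-fold → factor 16
Step 3: 50 μL brought to 1000 μL → factor 1000/50 = 20
Overall dilution factor = 15 × 16 × 20 = 4800
Stock = 0.625 nM × 4800 = 3000 nM = 3.00 μM

3.00 μM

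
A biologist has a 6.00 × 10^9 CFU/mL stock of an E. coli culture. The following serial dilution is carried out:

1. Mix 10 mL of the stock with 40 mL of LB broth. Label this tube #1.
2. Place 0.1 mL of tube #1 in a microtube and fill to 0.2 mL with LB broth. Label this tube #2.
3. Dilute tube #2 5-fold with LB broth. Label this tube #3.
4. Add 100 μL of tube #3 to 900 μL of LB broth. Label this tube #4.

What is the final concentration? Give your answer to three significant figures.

Step 1: 10 mL + 40 mL = 50 mL total → factor 50/10 = 5
Step 2: 0.1 mL brought to 0.2 mL → factor 0.2/0.1 = 2
Step 3: 5-fold → factor 5
Step 4: 100 μL + 900 μL = 1000 μL total → factor 1000/100 = 10
Overall dilution factor = 5 × 2 × 5 × 10 = 500
Final = 6.00 × 10^9 CFU/mL / 500 = 1.20 × 10^7 CFU/mL

1.20 × 10^7 CFU/mL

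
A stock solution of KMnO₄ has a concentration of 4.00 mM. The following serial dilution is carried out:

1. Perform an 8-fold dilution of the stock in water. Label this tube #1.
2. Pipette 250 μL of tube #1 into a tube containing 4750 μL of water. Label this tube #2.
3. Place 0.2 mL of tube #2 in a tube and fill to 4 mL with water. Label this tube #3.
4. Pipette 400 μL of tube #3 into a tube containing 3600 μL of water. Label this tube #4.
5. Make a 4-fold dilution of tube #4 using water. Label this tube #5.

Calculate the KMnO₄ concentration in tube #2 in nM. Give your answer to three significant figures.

Step 1: 8-fold → factor 8
Step 2: 250 μL + 4750 μL = 5000 μL total → factor 5000/250 = 20
Dilution factor through tube #2 = 8 × 20 = 160
[tube #2] = 4.00 mM / 160 = 0.02500 mM = 2.50 × 10^4 nM

2.50 × 10^4 nM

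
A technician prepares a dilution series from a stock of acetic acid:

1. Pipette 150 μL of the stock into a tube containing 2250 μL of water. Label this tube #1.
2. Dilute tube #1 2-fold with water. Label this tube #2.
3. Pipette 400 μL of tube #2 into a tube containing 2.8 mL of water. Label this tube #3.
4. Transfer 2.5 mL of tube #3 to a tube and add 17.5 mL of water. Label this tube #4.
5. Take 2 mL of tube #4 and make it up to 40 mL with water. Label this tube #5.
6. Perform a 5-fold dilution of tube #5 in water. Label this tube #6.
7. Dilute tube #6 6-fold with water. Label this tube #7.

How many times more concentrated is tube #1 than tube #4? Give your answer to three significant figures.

Step 1: 150 μL + 2250 μL = 2400 μL total → factor 2400/150 = 16
Step 2: 2-fold → factor 2
Step 3: 400 μL + 2.8 mL = 3200 μL total → factor 3200/400 = 8
Step 4: 2.5 mL + 17.5 mL = 20 mL total → factor 20/2.5 = 8
Dilution factor to tube #1 = 16; to tube #4 = 2048
[tube #1]/[tube #4] = (factor to tube #4)/(factor to tube #1) = 2048/16 = 128

128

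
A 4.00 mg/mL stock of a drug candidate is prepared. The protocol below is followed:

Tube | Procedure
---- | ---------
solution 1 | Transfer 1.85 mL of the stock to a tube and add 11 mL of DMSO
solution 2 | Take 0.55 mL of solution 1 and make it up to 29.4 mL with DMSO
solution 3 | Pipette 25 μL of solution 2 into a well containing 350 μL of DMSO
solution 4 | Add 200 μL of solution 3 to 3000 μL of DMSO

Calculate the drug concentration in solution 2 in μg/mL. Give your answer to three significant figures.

10.8 μg/mL

Step 1: 1.85 mL + 11 mL = 12.85 mL total → factor 12.85/1.85 = 6.9459
Step 2: 0.55 mL brought to 29.4 mL → factor 29.4/0.55 = 53.455
Dilution factor through solution 2 = 6.9459 × 53.455 = 371.29
[solution 2] = 4.00 mg/mL / 371.29 = 0.01077 mg/mL = 10.8 μg/mL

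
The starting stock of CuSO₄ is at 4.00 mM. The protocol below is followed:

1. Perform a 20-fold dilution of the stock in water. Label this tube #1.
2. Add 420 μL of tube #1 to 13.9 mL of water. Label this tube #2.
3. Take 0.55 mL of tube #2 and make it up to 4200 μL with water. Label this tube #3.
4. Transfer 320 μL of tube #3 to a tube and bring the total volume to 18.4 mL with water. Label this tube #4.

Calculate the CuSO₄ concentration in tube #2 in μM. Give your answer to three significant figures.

5.87 μM

Step 1: 20-fold → factor 20
Step 2: 420 μL + 13.9 mL = 14320 μL total → factor 14320/420 = 34.095
Dilution factor through tube #2 = 20 × 34.095 = 681.9
[tube #2] = 4.00 mM / 681.9 = 0.005866 mM = 5.87 μM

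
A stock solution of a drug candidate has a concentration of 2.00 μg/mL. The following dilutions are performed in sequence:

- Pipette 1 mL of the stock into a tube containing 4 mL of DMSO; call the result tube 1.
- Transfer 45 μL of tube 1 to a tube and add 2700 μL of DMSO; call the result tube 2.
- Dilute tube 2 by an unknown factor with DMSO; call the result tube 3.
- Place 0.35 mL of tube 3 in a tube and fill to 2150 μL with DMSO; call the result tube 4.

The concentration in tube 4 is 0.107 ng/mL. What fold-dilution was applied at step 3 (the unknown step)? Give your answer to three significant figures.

Step 1: 1 mL + 4 mL = 5 mL total → factor 5/1 = 5
Step 2: 45 μL + 2700 μL = 2745 μL total → factor 2745/45 = 61
Step 3: unknown factor x
Step 4: 0.35 mL brought to 2150 μL → factor 2.15/0.35 = 6.1429
Product of known-step factors = 1873.6
Overall factor = 2.00 μg/mL / (0.107 ng/mL) = 18692
x = 18692 / 1873.6 = 9.98

9.98-fold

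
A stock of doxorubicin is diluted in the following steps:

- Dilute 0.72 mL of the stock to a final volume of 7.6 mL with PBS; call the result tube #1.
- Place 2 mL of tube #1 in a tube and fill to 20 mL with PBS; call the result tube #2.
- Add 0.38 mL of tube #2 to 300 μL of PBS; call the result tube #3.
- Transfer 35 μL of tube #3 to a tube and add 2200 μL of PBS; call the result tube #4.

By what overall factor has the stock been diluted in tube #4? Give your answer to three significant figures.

Step 1: 0.72 mL brought to 7.6 mL → factor 7.6/0.72 = 10.556
Step 2: 2 mL brought to 20 mL → factor 20/2 = 10
Step 3: 0.38 mL + 300 μL = 0.68 mL total → factor 0.68/0.38 = 1.7895
Step 4: 35 μL + 2200 μL = 2235 μL total → factor 2235/35 = 63.857
Overall dilution factor = 10.556 × 10 × 1.7895 × 63.857 = 12062

1.21 × 10^4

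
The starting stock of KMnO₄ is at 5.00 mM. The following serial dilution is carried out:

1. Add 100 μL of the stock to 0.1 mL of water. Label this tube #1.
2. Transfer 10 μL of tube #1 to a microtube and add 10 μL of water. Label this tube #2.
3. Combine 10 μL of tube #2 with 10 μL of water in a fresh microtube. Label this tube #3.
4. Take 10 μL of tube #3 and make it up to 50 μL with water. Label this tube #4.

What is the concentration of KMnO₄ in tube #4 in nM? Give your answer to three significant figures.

Step 1: 100 μL + 0.1 mL = 200 μL total → factor 200/100 = 2
Step 2: 10 μL + 10 μL = 20 μL total → factor 20/10 = 2
Step 3: 10 μL + 10 μL = 20 μL total → factor 20/10 = 2
Step 4: 10 μL brought to 50 μL → factor 50/10 = 5
Overall dilution factor = 2 × 2 × 2 × 5 = 40
Final = 5.00 mM / 40 = 0.1250 mM = 1.25 × 10^5 nM

1.25 × 10^5 nM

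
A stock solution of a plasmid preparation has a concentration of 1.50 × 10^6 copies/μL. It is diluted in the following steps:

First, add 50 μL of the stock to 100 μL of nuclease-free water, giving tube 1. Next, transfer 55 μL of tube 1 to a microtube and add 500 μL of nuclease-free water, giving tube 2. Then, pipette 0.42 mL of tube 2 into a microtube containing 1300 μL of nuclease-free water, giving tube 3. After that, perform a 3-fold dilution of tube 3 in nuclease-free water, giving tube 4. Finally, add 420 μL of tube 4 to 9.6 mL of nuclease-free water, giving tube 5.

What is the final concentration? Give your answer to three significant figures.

Step 1: 50 μL + 100 μL = 150 μL total → factor 150/50 = 3
Step 2: 55 μL + 500 μL = 555 μL total → factor 555/55 = 10.091
Step 3: 0.42 mL + 1300 μL = 1.72 mL total → factor 1.72/0.42 = 4.0952
Step 4: 3-fold → factor 3
Step 5: 420 μL + 9.6 mL = 10020 μL total → factor 10020/420 = 23.857
Overall dilution factor = 3 × 10.091 × 4.0952 × 3 × 23.857 = 8873
Final = 1.50 × 10^6 copies/μL / 8873 = 169 copies/μL

169 copies/μL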